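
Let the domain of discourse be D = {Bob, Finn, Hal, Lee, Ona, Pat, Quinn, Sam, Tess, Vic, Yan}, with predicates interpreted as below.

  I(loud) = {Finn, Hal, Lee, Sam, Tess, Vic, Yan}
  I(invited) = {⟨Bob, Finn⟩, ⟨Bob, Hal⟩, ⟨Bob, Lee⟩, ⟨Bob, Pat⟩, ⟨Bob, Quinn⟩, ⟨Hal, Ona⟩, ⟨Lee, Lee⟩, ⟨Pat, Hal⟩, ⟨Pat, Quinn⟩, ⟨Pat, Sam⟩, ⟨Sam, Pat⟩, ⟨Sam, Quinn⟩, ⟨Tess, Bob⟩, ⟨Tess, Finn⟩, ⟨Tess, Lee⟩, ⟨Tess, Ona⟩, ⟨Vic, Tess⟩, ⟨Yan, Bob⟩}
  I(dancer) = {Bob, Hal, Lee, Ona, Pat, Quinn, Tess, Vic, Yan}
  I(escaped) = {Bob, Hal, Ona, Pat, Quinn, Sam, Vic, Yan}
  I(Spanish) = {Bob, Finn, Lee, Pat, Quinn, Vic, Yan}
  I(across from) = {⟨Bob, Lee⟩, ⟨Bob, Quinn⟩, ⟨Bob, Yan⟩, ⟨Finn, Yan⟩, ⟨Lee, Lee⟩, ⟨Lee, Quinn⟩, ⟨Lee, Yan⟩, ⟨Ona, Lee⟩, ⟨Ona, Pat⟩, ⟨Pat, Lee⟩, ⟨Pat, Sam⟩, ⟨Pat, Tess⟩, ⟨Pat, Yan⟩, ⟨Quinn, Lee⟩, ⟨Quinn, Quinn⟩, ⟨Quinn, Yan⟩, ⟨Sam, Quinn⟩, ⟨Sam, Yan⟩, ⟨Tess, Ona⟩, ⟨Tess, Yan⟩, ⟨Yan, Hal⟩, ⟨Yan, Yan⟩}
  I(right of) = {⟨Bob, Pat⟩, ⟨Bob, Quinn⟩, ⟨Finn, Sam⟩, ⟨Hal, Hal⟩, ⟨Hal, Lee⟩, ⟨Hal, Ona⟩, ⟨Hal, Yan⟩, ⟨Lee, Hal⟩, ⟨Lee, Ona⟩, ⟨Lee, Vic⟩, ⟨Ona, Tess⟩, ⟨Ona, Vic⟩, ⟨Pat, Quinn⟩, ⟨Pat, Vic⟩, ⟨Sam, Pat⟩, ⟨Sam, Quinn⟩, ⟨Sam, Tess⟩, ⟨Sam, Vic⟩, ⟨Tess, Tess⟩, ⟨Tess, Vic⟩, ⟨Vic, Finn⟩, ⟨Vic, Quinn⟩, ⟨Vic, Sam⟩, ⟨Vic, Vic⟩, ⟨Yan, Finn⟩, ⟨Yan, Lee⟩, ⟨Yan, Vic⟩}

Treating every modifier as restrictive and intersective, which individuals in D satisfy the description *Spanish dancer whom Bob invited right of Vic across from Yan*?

⟦whom Bob invited⟧ = {x : ⟨Bob, x⟩ ∈ ⟦invited⟧} = {Finn, Hal, Lee, Pat, Quinn}
⟦right of Vic⟧ = {x : ⟨x, Vic⟩ ∈ ⟦right of⟧} = {Lee, Ona, Pat, Sam, Tess, Vic, Yan}
⟦across from Yan⟧ = {x : ⟨x, Yan⟩ ∈ ⟦across from⟧} = {Bob, Finn, Lee, Pat, Quinn, Sam, Tess, Yan}
⟦dancer⟧ = {Bob, Hal, Lee, Ona, Pat, Quinn, Tess, Vic, Yan}
… ∩ ⟦whom Bob invited⟧ = {Bob, Hal, Lee, Ona, Pat, Quinn, Tess, Vic, Yan} ∩ {Finn, Hal, Lee, Pat, Quinn} = {Hal, Lee, Pat, Quinn}
… ∩ ⟦right of Vic⟧ = {Hal, Lee, Pat, Quinn} ∩ {Lee, Ona, Pat, Sam, Tess, Vic, Yan} = {Lee, Pat}
… ∩ ⟦across from Yan⟧ = {Lee, Pat} ∩ {Bob, Finn, Lee, Pat, Quinn, Sam, Tess, Yan} = {Lee, Pat}
… ∩ ⟦Spanish⟧ = {Lee, Pat} ∩ {Bob, Finn, Lee, Pat, Quinn, Vic, Yan} = {Lee, Pat}
So ⟦Spanish dancer whom Bob invited right of Vic across from Yan⟧ = {Lee, Pat}.

{Lee, Pat}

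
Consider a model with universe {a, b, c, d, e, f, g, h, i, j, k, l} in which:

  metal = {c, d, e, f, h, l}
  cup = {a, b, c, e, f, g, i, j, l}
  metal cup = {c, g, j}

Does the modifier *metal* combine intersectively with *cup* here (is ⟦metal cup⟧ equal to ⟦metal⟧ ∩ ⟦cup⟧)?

⟦metal⟧ ∩ ⟦cup⟧ = {c, d, e, f, h, l} ∩ {a, b, c, e, f, g, i, j, l} = {c, e, f, l}
Observed ⟦metal cup⟧ = {c, g, j}.
These differ, so the modifier is not intersective in this model.

no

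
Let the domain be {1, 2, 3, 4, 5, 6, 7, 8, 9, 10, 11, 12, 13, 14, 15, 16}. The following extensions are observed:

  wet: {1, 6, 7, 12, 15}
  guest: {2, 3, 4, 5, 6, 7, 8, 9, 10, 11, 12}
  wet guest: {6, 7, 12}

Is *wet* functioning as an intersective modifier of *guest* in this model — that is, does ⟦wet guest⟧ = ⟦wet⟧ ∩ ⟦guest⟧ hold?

yes

⟦wet⟧ ∩ ⟦guest⟧ = {1, 6, 7, 12, 15} ∩ {2, 3, 4, 5, 6, 7, 8, 9, 10, 11, 12} = {6, 7, 12}
Observed ⟦wet guest⟧ = {6, 7, 12}.
These coincide, so the modifier is intersective here.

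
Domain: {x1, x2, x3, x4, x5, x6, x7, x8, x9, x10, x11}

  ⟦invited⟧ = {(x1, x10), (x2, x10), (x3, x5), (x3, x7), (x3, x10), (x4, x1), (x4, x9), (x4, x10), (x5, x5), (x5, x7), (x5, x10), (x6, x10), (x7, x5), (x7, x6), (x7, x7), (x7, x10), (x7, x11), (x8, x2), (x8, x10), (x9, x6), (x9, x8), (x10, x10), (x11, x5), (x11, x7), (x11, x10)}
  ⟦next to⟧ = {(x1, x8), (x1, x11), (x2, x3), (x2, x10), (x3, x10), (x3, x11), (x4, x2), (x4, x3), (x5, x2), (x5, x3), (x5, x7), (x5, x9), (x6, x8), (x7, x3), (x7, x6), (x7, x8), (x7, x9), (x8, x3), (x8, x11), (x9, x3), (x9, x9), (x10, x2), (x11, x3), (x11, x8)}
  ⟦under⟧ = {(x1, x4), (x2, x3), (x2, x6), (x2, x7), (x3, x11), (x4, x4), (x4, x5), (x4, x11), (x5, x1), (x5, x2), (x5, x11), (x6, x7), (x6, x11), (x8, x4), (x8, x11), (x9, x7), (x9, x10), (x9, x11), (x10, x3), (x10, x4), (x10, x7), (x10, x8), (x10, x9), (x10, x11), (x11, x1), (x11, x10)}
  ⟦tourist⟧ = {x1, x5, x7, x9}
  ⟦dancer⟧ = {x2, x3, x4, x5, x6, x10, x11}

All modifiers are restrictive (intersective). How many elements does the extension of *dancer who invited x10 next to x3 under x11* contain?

2

⟦who invited x10⟧ = {x : ⟨x, x10⟩ ∈ ⟦invited⟧} = {x1, x2, x3, x4, x5, x6, x7, x8, x10, x11}
⟦next to x3⟧ = {x : ⟨x, x3⟩ ∈ ⟦next to⟧} = {x2, x4, x5, x7, x8, x9, x11}
⟦under x11⟧ = {x : ⟨x, x11⟩ ∈ ⟦under⟧} = {x3, x4, x5, x6, x8, x9, x10}
⟦dancer⟧ = {x2, x3, x4, x5, x6, x10, x11}
… ∩ ⟦who invited x10⟧ = {x2, x3, x4, x5, x6, x10, x11} ∩ {x1, x2, x3, x4, x5, x6, x7, x8, x10, x11} = {x2, x3, x4, x5, x6, x10, x11}
… ∩ ⟦next to x3⟧ = {x2, x3, x4, x5, x6, x10, x11} ∩ {x2, x4, x5, x7, x8, x9, x11} = {x2, x4, x5, x11}
… ∩ ⟦under x11⟧ = {x2, x4, x5, x11} ∩ {x3, x4, x5, x6, x8, x9, x10} = {x4, x5}
⟦dancer who invited x10 next to x3 under x11⟧ = {x4, x5}, so the cardinality is 2.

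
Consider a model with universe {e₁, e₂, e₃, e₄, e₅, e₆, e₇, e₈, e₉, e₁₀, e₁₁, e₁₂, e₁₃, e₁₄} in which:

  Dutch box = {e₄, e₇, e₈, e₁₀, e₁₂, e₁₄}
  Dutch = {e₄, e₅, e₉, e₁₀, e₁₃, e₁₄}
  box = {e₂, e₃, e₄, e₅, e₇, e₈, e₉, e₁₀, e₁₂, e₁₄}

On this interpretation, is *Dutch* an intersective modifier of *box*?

no

⟦Dutch⟧ ∩ ⟦box⟧ = {e₄, e₅, e₉, e₁₀, e₁₃, e₁₄} ∩ {e₂, e₃, e₄, e₅, e₇, e₈, e₉, e₁₀, e₁₂, e₁₄} = {e₄, e₅, e₉, e₁₀, e₁₄}
Observed ⟦Dutch box⟧ = {e₄, e₇, e₈, e₁₀, e₁₂, e₁₄}.
These differ, so the modifier is not intersective in this model.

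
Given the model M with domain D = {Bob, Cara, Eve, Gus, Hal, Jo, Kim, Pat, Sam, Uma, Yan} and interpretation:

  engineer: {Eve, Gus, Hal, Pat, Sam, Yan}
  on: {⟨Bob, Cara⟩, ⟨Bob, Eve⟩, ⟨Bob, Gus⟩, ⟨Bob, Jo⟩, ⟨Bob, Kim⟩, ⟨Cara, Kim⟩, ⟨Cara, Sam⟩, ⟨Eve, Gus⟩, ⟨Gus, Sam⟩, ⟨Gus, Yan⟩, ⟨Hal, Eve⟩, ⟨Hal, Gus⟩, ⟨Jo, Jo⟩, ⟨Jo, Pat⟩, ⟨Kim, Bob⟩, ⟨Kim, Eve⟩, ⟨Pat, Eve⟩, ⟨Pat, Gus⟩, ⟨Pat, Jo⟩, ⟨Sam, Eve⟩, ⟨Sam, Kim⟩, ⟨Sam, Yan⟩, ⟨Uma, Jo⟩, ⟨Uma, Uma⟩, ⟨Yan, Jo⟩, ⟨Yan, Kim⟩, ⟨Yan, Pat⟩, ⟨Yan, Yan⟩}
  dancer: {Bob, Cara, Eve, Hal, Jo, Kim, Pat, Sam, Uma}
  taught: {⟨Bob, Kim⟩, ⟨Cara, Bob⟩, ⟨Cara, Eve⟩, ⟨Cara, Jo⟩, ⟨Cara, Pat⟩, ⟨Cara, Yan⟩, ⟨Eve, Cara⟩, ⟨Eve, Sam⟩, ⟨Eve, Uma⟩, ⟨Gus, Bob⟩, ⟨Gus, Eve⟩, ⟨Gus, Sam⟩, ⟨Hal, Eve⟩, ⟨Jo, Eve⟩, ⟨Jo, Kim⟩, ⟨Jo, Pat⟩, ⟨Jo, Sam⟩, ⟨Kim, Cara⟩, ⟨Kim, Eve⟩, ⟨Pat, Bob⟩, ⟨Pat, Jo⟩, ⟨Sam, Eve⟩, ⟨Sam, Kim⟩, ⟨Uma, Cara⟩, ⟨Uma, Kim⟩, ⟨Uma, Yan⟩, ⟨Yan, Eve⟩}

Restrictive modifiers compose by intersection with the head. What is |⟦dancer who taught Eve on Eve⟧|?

3

⟦who taught Eve⟧ = {x : ⟨x, Eve⟩ ∈ ⟦taught⟧} = {Cara, Gus, Hal, Jo, Kim, Sam, Yan}
⟦on Eve⟧ = {x : ⟨x, Eve⟩ ∈ ⟦on⟧} = {Bob, Hal, Kim, Pat, Sam}
⟦dancer⟧ = {Bob, Cara, Eve, Hal, Jo, Kim, Pat, Sam, Uma}
… ∩ ⟦who taught Eve⟧ = {Bob, Cara, Eve, Hal, Jo, Kim, Pat, Sam, Uma} ∩ {Cara, Gus, Hal, Jo, Kim, Sam, Yan} = {Cara, Hal, Jo, Kim, Sam}
… ∩ ⟦on Eve⟧ = {Cara, Hal, Jo, Kim, Sam} ∩ {Bob, Hal, Kim, Pat, Sam} = {Hal, Kim, Sam}
⟦dancer who taught Eve on Eve⟧ = {Hal, Kim, Sam}, so the cardinality is 3.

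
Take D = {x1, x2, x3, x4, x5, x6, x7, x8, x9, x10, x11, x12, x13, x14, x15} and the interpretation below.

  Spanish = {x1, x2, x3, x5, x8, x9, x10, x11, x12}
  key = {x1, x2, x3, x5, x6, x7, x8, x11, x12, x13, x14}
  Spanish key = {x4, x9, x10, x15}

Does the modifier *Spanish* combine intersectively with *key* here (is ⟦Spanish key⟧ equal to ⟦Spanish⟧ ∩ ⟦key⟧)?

no

⟦Spanish⟧ ∩ ⟦key⟧ = {x1, x2, x3, x5, x8, x9, x10, x11, x12} ∩ {x1, x2, x3, x5, x6, x7, x8, x11, x12, x13, x14} = {x1, x2, x3, x5, x8, x11, x12}
Observed ⟦Spanish key⟧ = {x4, x9, x10, x15}.
These differ, so the modifier is not intersective in this model.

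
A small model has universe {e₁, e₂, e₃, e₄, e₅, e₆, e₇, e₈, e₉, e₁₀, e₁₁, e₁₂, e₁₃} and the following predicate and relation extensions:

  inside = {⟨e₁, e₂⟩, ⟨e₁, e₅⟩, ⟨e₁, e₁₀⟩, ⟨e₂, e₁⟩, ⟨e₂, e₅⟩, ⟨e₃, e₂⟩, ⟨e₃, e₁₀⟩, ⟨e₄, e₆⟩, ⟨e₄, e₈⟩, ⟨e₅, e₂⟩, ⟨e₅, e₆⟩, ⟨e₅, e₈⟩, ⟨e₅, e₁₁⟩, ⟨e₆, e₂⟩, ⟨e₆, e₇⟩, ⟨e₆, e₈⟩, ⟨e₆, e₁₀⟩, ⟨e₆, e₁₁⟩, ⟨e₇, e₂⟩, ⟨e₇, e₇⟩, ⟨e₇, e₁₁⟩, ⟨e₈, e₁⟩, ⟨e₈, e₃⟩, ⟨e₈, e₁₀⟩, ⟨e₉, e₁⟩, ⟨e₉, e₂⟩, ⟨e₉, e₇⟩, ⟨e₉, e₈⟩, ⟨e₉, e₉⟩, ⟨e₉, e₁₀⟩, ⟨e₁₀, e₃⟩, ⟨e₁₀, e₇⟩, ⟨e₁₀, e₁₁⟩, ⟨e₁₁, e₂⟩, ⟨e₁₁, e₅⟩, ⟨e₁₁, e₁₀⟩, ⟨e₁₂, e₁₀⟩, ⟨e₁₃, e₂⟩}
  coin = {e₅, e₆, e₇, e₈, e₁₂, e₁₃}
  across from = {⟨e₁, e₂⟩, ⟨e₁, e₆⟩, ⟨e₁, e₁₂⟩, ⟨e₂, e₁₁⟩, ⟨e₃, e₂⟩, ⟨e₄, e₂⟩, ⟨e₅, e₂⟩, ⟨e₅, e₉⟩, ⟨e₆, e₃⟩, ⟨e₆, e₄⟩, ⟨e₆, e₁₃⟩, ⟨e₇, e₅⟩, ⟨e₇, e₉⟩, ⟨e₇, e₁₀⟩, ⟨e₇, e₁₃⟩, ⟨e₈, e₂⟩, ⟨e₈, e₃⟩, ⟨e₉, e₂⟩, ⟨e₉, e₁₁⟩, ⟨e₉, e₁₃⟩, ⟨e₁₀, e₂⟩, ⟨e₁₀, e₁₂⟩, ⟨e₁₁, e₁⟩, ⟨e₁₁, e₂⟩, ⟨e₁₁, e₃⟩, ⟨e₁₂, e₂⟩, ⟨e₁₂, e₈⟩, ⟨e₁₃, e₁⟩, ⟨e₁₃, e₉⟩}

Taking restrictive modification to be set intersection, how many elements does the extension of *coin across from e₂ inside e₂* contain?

1

⟦across from e₂⟧ = {x : ⟨x, e₂⟩ ∈ ⟦across from⟧} = {e₁, e₃, e₄, e₅, e₈, e₉, e₁₀, e₁₁, e₁₂}
⟦inside e₂⟧ = {x : ⟨x, e₂⟩ ∈ ⟦inside⟧} = {e₁, e₃, e₅, e₆, e₇, e₉, e₁₁, e₁₃}
⟦coin⟧ = {e₅, e₆, e₇, e₈, e₁₂, e₁₃}
… ∩ ⟦across from e₂⟧ = {e₅, e₆, e₇, e₈, e₁₂, e₁₃} ∩ {e₁, e₃, e₄, e₅, e₈, e₉, e₁₀, e₁₁, e₁₂} = {e₅, e₈, e₁₂}
… ∩ ⟦inside e₂⟧ = {e₅, e₈, e₁₂} ∩ {e₁, e₃, e₅, e₆, e₇, e₉, e₁₁, e₁₃} = {e₅}
⟦coin across from e₂ inside e₂⟧ = {e₅}, so the cardinality is 1.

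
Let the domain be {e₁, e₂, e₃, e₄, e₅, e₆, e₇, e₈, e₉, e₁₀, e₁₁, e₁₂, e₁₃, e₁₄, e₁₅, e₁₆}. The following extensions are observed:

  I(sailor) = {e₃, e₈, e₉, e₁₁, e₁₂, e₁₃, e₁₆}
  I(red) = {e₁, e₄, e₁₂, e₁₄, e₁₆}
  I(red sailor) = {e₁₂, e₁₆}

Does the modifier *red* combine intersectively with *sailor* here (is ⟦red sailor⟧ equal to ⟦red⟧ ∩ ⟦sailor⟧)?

⟦red⟧ ∩ ⟦sailor⟧ = {e₁, e₄, e₁₂, e₁₄, e₁₆} ∩ {e₃, e₈, e₉, e₁₁, e₁₂, e₁₃, e₁₆} = {e₁₂, e₁₆}
Observed ⟦red sailor⟧ = {e₁₂, e₁₆}.
These coincide, so the modifier is intersective here.

yes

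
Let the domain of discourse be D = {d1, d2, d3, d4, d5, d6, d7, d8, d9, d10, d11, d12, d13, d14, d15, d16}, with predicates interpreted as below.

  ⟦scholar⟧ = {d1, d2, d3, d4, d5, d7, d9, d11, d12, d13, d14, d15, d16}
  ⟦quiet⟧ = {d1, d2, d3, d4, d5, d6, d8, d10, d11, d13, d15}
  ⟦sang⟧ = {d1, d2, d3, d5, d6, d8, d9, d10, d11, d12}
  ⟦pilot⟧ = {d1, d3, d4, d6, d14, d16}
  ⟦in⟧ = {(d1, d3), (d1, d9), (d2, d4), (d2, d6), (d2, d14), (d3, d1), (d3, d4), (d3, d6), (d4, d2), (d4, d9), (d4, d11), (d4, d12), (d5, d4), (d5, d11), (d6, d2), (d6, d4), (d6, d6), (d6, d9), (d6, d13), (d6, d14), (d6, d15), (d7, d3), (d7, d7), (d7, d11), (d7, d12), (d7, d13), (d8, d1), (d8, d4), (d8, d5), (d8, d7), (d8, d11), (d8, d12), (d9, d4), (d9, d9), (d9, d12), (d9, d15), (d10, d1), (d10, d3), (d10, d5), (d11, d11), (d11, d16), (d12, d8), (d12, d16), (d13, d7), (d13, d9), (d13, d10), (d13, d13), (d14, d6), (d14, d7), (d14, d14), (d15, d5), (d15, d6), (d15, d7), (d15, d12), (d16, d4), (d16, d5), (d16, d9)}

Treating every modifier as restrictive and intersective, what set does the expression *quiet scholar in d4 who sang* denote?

⟦in d4⟧ = {x : ⟨x, d4⟩ ∈ ⟦in⟧} = {d2, d3, d5, d6, d8, d9, d16}
⟦who sang⟧ = ⟦sang⟧ = {d1, d2, d3, d5, d6, d8, d9, d10, d11, d12}
⟦scholar⟧ = {d1, d2, d3, d4, d5, d7, d9, d11, d12, d13, d14, d15, d16}
… ∩ ⟦in d4⟧ = {d1, d2, d3, d4, d5, d7, d9, d11, d12, d13, d14, d15, d16} ∩ {d2, d3, d5, d6, d8, d9, d16} = {d2, d3, d5, d9, d16}
… ∩ ⟦who sang⟧ = {d2, d3, d5, d9, d16} ∩ {d1, d2, d3, d5, d6, d8, d9, d10, d11, d12} = {d2, d3, d5, d9}
… ∩ ⟦quiet⟧ = {d2, d3, d5, d9} ∩ {d1, d2, d3, d4, d5, d6, d8, d10, d11, d13, d15} = {d2, d3, d5}
So ⟦quiet scholar in d4 who sang⟧ = {d2, d3, d5}.

{d2, d3, d5}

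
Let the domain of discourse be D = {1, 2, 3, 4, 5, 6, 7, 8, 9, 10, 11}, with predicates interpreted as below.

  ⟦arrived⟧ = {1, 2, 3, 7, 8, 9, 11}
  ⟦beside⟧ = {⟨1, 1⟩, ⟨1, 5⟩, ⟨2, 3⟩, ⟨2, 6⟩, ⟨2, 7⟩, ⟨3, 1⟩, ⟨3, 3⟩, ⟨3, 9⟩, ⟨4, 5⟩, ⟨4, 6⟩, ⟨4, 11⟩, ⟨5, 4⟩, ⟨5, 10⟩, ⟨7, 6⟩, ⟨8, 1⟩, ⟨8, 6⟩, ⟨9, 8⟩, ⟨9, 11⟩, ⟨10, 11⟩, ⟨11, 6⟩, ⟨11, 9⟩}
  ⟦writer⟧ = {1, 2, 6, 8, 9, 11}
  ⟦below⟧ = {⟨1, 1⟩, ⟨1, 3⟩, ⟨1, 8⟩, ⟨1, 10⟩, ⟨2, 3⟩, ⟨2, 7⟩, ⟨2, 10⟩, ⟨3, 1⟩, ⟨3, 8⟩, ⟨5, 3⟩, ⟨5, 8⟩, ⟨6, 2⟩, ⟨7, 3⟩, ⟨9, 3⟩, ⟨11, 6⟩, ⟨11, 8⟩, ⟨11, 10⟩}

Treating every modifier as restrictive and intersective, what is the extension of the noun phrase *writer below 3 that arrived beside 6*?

⟦below 3⟧ = {x : ⟨x, 3⟩ ∈ ⟦below⟧} = {1, 2, 5, 7, 9}
⟦that arrived⟧ = ⟦arrived⟧ = {1, 2, 3, 7, 8, 9, 11}
⟦beside 6⟧ = {x : ⟨x, 6⟩ ∈ ⟦beside⟧} = {2, 4, 7, 8, 11}
⟦writer⟧ = {1, 2, 6, 8, 9, 11}
… ∩ ⟦below 3⟧ = {1, 2, 6, 8, 9, 11} ∩ {1, 2, 5, 7, 9} = {1, 2, 9}
… ∩ ⟦that arrived⟧ = {1, 2, 9} ∩ {1, 2, 3, 7, 8, 9, 11} = {1, 2, 9}
… ∩ ⟦beside 6⟧ = {1, 2, 9} ∩ {2, 4, 7, 8, 11} = {2}
So ⟦writer below 3 that arrived beside 6⟧ = {2}.

{2}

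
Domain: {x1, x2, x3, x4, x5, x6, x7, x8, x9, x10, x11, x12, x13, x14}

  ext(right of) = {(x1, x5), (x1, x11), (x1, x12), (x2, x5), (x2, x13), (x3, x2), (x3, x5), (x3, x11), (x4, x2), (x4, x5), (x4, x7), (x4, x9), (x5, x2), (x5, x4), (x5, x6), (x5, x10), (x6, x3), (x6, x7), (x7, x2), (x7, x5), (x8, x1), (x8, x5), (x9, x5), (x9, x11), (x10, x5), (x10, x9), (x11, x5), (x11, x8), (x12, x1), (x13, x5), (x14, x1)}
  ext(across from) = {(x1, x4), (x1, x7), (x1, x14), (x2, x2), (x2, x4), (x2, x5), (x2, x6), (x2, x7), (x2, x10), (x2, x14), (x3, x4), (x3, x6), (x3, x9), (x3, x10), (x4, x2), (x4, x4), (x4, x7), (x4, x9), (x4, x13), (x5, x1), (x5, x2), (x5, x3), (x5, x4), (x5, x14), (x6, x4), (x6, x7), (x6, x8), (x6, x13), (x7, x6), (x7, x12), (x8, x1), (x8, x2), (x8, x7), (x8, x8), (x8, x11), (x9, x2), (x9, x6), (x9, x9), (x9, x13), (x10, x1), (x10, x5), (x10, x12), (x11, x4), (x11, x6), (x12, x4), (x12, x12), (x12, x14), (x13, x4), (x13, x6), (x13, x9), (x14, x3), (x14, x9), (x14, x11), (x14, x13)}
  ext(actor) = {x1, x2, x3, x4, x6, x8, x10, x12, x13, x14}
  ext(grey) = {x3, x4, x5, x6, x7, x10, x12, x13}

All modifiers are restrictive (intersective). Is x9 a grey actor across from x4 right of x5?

⟦across from x4⟧ = {x : ⟨x, x4⟩ ∈ ⟦across from⟧} = {x1, x2, x3, x4, x5, x6, x11, x12, x13}
⟦right of x5⟧ = {x : ⟨x, x5⟩ ∈ ⟦right of⟧} = {x1, x2, x3, x4, x7, x8, x9, x10, x11, x13}
⟦actor⟧ = {x1, x2, x3, x4, x6, x8, x10, x12, x13, x14}
… ∩ ⟦across from x4⟧ = {x1, x2, x3, x4, x6, x8, x10, x12, x13, x14} ∩ {x1, x2, x3, x4, x5, x6, x11, x12, x13} = {x1, x2, x3, x4, x6, x12, x13}
… ∩ ⟦right of x5⟧ = {x1, x2, x3, x4, x6, x12, x13} ∩ {x1, x2, x3, x4, x7, x8, x9, x10, x11, x13} = {x1, x2, x3, x4, x13}
… ∩ ⟦grey⟧ = {x1, x2, x3, x4, x13} ∩ {x3, x4, x5, x6, x7, x10, x12, x13} = {x3, x4, x13}
⟦grey actor across from x4 right of x5⟧ = {x3, x4, x13}; x9 ∉ this set.

no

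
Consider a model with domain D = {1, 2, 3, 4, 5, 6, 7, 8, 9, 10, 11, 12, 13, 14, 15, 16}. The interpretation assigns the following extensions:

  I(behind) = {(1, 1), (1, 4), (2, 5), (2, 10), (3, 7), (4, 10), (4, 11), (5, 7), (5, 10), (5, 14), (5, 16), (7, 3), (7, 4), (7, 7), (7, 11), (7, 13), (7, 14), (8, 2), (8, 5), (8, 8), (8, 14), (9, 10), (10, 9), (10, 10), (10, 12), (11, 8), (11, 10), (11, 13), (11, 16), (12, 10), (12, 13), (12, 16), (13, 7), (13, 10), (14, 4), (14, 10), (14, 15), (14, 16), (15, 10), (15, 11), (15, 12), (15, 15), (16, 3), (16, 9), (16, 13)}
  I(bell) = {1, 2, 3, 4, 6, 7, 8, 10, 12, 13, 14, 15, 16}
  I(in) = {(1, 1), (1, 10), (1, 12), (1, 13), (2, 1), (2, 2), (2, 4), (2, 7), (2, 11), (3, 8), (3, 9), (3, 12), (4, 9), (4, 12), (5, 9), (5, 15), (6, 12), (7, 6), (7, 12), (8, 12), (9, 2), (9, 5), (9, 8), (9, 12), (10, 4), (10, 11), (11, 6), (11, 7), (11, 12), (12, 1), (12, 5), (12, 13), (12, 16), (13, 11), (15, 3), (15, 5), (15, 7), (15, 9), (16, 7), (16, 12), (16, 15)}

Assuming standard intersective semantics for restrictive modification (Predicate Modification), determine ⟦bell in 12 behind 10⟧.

⟦in 12⟧ = {x : ⟨x, 12⟩ ∈ ⟦in⟧} = {1, 3, 4, 6, 7, 8, 9, 11, 16}
⟦behind 10⟧ = {x : ⟨x, 10⟩ ∈ ⟦behind⟧} = {2, 4, 5, 9, 10, 11, 12, 13, 14, 15}
⟦bell⟧ = {1, 2, 3, 4, 6, 7, 8, 10, 12, 13, 14, 15, 16}
… ∩ ⟦in 12⟧ = {1, 2, 3, 4, 6, 7, 8, 10, 12, 13, 14, 15, 16} ∩ {1, 3, 4, 6, 7, 8, 9, 11, 16} = {1, 3, 4, 6, 7, 8, 16}
… ∩ ⟦behind 10⟧ = {1, 3, 4, 6, 7, 8, 16} ∩ {2, 4, 5, 9, 10, 11, 12, 13, 14, 15} = {4}
So ⟦bell in 12 behind 10⟧ = {4}.

{4}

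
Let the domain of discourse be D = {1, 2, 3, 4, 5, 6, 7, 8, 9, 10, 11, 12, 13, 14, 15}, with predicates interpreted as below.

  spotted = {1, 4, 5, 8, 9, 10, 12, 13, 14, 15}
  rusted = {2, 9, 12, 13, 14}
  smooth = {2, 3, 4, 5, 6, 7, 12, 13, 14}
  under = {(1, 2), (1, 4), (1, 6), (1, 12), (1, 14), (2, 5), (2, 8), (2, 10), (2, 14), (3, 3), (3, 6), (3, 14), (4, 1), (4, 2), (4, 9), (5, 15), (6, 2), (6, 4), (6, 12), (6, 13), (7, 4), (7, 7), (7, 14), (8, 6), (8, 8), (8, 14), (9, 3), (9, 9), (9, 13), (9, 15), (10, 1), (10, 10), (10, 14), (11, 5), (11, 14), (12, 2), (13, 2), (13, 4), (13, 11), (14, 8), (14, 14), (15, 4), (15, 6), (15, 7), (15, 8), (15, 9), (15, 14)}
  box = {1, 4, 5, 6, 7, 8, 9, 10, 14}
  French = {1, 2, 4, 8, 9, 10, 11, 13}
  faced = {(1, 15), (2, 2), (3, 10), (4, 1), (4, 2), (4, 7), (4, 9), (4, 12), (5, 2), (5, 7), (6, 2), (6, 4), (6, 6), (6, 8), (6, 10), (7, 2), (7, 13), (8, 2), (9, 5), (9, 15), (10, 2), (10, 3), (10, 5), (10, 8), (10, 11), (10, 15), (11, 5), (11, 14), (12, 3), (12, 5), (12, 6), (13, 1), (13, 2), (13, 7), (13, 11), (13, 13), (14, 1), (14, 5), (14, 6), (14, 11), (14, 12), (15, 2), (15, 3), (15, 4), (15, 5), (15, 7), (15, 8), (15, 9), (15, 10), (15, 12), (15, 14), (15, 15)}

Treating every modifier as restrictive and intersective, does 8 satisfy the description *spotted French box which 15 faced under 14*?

yes

⟦which 15 faced⟧ = {x : ⟨15, x⟩ ∈ ⟦faced⟧} = {2, 3, 4, 5, 7, 8, 9, 10, 12, 14, 15}
⟦under 14⟧ = {x : ⟨x, 14⟩ ∈ ⟦under⟧} = {1, 2, 3, 7, 8, 10, 11, 14, 15}
⟦box⟧ = {1, 4, 5, 6, 7, 8, 9, 10, 14}
… ∩ ⟦which 15 faced⟧ = {1, 4, 5, 6, 7, 8, 9, 10, 14} ∩ {2, 3, 4, 5, 7, 8, 9, 10, 12, 14, 15} = {4, 5, 7, 8, 9, 10, 14}
… ∩ ⟦under 14⟧ = {4, 5, 7, 8, 9, 10, 14} ∩ {1, 2, 3, 7, 8, 10, 11, 14, 15} = {7, 8, 10, 14}
… ∩ ⟦spotted⟧ = {7, 8, 10, 14} ∩ {1, 4, 5, 8, 9, 10, 12, 13, 14, 15} = {8, 10, 14}
… ∩ ⟦French⟧ = {8, 10, 14} ∩ {1, 2, 4, 8, 9, 10, 11, 13} = {8, 10}
⟦spotted French box which 15 faced under 14⟧ = {8, 10}; 8 ∈ this set.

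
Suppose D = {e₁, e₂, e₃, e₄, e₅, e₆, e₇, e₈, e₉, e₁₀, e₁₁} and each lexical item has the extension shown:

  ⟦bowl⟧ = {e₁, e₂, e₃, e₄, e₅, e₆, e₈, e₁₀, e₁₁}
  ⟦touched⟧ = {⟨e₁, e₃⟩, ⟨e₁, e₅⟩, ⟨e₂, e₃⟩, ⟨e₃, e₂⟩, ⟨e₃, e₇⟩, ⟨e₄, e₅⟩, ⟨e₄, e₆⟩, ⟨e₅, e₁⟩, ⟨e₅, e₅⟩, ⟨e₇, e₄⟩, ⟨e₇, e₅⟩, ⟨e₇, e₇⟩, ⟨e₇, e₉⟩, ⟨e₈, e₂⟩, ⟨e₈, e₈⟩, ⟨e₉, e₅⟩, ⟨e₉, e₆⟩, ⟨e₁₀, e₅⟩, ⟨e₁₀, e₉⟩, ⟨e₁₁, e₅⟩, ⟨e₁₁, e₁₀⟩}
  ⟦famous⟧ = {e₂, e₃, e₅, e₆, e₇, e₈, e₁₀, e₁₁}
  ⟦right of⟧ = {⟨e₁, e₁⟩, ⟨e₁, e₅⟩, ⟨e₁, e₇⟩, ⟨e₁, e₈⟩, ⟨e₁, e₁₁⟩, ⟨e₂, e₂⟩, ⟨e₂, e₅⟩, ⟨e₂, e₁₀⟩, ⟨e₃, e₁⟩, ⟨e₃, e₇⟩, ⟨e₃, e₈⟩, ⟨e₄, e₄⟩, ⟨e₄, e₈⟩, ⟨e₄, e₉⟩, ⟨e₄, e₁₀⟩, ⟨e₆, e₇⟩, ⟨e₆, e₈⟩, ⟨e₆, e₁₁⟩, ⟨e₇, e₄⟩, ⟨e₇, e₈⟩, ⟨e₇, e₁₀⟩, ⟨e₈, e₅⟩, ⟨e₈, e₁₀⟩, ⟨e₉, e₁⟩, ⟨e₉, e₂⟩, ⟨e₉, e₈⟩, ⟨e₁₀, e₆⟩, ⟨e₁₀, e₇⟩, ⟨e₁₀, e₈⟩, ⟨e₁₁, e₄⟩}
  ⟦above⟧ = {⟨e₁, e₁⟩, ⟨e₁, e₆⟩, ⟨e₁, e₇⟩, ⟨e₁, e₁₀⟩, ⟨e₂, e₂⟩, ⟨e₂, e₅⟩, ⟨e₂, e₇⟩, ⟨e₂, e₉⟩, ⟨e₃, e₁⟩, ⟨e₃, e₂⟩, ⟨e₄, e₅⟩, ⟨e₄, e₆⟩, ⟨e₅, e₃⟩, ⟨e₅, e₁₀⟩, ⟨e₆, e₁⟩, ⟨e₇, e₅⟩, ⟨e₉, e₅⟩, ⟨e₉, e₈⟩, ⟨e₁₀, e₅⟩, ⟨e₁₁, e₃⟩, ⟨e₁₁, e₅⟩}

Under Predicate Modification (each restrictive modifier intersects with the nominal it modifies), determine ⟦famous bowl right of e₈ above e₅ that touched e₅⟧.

{e₁₀}

⟦right of e₈⟧ = {x : ⟨x, e₈⟩ ∈ ⟦right of⟧} = {e₁, e₃, e₄, e₆, e₇, e₉, e₁₀}
⟦above e₅⟧ = {x : ⟨x, e₅⟩ ∈ ⟦above⟧} = {e₂, e₄, e₇, e₉, e₁₀, e₁₁}
⟦that touched e₅⟧ = {x : ⟨x, e₅⟩ ∈ ⟦touched⟧} = {e₁, e₄, e₅, e₇, e₉, e₁₀, e₁₁}
⟦bowl⟧ = {e₁, e₂, e₃, e₄, e₅, e₆, e₈, e₁₀, e₁₁}
… ∩ ⟦right of e₈⟧ = {e₁, e₂, e₃, e₄, e₅, e₆, e₈, e₁₀, e₁₁} ∩ {e₁, e₃, e₄, e₆, e₇, e₉, e₁₀} = {e₁, e₃, e₄, e₆, e₁₀}
… ∩ ⟦above e₅⟧ = {e₁, e₃, e₄, e₆, e₁₀} ∩ {e₂, e₄, e₇, e₉, e₁₀, e₁₁} = {e₄, e₁₀}
… ∩ ⟦that touched e₅⟧ = {e₄, e₁₀} ∩ {e₁, e₄, e₅, e₇, e₉, e₁₀, e₁₁} = {e₄, e₁₀}
… ∩ ⟦famous⟧ = {e₄, e₁₀} ∩ {e₂, e₃, e₅, e₆, e₇, e₈, e₁₀, e₁₁} = {e₁₀}
So ⟦famous bowl right of e₈ above e₅ that touched e₅⟧ = {e₁₀}.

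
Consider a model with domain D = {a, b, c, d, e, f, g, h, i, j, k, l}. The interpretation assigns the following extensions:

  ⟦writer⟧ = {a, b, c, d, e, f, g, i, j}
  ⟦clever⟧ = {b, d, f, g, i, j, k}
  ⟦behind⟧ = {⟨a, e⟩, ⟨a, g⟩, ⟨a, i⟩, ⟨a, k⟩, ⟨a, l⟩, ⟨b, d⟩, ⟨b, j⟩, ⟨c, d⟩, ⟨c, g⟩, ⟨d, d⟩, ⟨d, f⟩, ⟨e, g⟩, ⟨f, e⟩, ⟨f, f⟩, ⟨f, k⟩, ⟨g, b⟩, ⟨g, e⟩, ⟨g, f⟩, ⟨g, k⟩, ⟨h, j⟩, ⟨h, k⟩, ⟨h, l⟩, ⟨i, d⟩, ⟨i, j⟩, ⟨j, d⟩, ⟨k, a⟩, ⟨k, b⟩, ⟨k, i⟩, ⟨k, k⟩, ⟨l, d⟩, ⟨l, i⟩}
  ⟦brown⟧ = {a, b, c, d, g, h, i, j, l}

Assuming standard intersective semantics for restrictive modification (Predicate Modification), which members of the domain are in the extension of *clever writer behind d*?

⟦behind d⟧ = {x : ⟨x, d⟩ ∈ ⟦behind⟧} = {b, c, d, i, j, l}
⟦writer⟧ = {a, b, c, d, e, f, g, i, j}
… ∩ ⟦behind d⟧ = {a, b, c, d, e, f, g, i, j} ∩ {b, c, d, i, j, l} = {b, c, d, i, j}
… ∩ ⟦clever⟧ = {b, c, d, i, j} ∩ {b, d, f, g, i, j, k} = {b, d, i, j}
So ⟦clever writer behind d⟧ = {b, d, i, j}.

{b, d, i, j}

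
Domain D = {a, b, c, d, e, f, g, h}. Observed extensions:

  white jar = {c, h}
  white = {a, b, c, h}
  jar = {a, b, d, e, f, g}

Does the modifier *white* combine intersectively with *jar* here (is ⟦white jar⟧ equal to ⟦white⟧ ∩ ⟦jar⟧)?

⟦white⟧ ∩ ⟦jar⟧ = {a, b, c, h} ∩ {a, b, d, e, f, g} = {a, b}
Observed ⟦white jar⟧ = {c, h}.
These differ, so the modifier is not intersective in this model.

no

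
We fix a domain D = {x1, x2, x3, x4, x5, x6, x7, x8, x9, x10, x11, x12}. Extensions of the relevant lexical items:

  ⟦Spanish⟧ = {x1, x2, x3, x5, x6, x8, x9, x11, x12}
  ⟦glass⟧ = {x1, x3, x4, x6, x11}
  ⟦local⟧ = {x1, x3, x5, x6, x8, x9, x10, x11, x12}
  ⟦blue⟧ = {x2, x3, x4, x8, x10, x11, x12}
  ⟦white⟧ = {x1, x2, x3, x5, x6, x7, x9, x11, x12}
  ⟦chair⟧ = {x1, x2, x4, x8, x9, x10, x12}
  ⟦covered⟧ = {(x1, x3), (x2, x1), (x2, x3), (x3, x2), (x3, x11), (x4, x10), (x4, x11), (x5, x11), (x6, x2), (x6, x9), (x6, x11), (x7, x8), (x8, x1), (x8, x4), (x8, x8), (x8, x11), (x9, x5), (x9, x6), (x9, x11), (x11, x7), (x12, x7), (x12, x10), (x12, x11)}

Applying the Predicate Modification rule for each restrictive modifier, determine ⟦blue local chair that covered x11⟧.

{x8, x12}

⟦that covered x11⟧ = {x : ⟨x, x11⟩ ∈ ⟦covered⟧} = {x3, x4, x5, x6, x8, x9, x12}
⟦chair⟧ = {x1, x2, x4, x8, x9, x10, x12}
… ∩ ⟦that covered x11⟧ = {x1, x2, x4, x8, x9, x10, x12} ∩ {x3, x4, x5, x6, x8, x9, x12} = {x4, x8, x9, x12}
… ∩ ⟦blue⟧ = {x4, x8, x9, x12} ∩ {x2, x3, x4, x8, x10, x11, x12} = {x4, x8, x12}
… ∩ ⟦local⟧ = {x4, x8, x12} ∩ {x1, x3, x5, x6, x8, x9, x10, x11, x12} = {x8, x12}
So ⟦blue local chair that covered x11⟧ = {x8, x12}.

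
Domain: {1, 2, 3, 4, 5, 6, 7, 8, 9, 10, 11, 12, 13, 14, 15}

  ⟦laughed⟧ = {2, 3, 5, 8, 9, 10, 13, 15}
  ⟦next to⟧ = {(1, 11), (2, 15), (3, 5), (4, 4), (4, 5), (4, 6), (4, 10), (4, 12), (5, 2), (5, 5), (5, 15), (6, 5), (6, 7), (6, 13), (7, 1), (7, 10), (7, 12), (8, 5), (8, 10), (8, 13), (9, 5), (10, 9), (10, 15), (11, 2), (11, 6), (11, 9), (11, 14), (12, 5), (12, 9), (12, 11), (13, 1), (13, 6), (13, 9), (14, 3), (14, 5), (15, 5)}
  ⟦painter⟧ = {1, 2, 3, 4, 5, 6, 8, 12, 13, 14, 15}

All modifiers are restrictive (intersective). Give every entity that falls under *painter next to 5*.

⟦next to 5⟧ = {x : ⟨x, 5⟩ ∈ ⟦next to⟧} = {3, 4, 5, 6, 8, 9, 12, 14, 15}
⟦painter⟧ = {1, 2, 3, 4, 5, 6, 8, 12, 13, 14, 15}
… ∩ ⟦next to 5⟧ = {1, 2, 3, 4, 5, 6, 8, 12, 13, 14, 15} ∩ {3, 4, 5, 6, 8, 9, 12, 14, 15} = {3, 4, 5, 6, 8, 12, 14, 15}
So ⟦painter next to 5⟧ = {3, 4, 5, 6, 8, 12, 14, 15}.

{3, 4, 5, 6, 8, 12, 14, 15}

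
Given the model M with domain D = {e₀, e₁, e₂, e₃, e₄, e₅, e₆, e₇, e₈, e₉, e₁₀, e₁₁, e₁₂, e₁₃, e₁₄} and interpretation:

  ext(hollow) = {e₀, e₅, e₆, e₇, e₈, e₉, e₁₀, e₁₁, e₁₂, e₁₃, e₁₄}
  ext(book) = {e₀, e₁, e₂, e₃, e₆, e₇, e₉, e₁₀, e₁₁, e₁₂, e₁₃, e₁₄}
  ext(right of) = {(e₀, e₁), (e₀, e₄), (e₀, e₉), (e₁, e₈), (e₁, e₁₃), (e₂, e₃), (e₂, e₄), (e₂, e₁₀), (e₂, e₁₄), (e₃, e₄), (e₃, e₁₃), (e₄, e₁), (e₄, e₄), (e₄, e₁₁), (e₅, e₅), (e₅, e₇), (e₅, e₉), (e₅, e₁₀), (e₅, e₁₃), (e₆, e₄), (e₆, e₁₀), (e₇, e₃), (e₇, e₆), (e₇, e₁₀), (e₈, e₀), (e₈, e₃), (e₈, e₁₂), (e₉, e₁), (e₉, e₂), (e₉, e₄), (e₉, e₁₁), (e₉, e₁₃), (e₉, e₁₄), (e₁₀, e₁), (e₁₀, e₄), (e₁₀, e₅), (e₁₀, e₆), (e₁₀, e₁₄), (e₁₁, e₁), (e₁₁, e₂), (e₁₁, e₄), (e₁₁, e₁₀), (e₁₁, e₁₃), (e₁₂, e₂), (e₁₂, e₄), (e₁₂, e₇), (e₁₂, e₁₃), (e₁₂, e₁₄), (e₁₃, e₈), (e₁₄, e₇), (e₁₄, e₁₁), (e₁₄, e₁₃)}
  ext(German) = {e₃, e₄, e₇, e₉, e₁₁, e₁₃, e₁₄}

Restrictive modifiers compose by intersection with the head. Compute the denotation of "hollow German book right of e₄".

⟦right of e₄⟧ = {x : ⟨x, e₄⟩ ∈ ⟦right of⟧} = {e₀, e₂, e₃, e₄, e₆, e₉, e₁₀, e₁₁, e₁₂}
⟦book⟧ = {e₀, e₁, e₂, e₃, e₆, e₇, e₉, e₁₀, e₁₁, e₁₂, e₁₃, e₁₄}
… ∩ ⟦right of e₄⟧ = {e₀, e₁, e₂, e₃, e₆, e₇, e₉, e₁₀, e₁₁, e₁₂, e₁₃, e₁₄} ∩ {e₀, e₂, e₃, e₄, e₆, e₉, e₁₀, e₁₁, e₁₂} = {e₀, e₂, e₃, e₆, e₉, e₁₀, e₁₁, e₁₂}
… ∩ ⟦hollow⟧ = {e₀, e₂, e₃, e₆, e₉, e₁₀, e₁₁, e₁₂} ∩ {e₀, e₅, e₆, e₇, e₈, e₉, e₁₀, e₁₁, e₁₂, e₁₃, e₁₄} = {e₀, e₆, e₉, e₁₀, e₁₁, e₁₂}
… ∩ ⟦German⟧ = {e₀, e₆, e₉, e₁₀, e₁₁, e₁₂} ∩ {e₃, e₄, e₇, e₉, e₁₁, e₁₃, e₁₄} = {e₉, e₁₁}
So ⟦hollow German book right of e₄⟧ = {e₉, e₁₁}.

{e₉, e₁₁}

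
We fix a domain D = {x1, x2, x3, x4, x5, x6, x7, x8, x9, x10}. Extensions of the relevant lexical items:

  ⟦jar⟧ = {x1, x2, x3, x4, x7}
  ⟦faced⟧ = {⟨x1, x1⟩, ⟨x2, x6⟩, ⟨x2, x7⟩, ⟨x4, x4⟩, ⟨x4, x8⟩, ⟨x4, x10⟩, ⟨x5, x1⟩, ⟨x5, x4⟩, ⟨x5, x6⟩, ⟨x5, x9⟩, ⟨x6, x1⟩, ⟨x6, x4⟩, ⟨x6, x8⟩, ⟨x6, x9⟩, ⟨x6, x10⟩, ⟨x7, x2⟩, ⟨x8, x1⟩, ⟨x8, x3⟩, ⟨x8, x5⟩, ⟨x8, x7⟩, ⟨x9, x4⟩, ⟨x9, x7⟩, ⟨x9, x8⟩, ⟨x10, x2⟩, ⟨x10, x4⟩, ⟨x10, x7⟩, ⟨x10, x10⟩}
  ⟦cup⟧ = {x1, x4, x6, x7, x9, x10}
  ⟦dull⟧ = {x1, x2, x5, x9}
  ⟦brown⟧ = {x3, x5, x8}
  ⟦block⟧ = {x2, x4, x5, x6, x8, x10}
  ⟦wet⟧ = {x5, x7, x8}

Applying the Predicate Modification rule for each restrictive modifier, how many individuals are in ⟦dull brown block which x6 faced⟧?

0

⟦which x6 faced⟧ = {x : ⟨x6, x⟩ ∈ ⟦faced⟧} = {x1, x4, x8, x9, x10}
⟦block⟧ = {x2, x4, x5, x6, x8, x10}
… ∩ ⟦which x6 faced⟧ = {x2, x4, x5, x6, x8, x10} ∩ {x1, x4, x8, x9, x10} = {x4, x8, x10}
… ∩ ⟦dull⟧ = {x4, x8, x10} ∩ {x1, x2, x5, x9} = ∅
… ∩ ⟦brown⟧ = ∅ ∩ {x3, x5, x8} = ∅
⟦dull brown block which x6 faced⟧ = ∅, so the cardinality is 0.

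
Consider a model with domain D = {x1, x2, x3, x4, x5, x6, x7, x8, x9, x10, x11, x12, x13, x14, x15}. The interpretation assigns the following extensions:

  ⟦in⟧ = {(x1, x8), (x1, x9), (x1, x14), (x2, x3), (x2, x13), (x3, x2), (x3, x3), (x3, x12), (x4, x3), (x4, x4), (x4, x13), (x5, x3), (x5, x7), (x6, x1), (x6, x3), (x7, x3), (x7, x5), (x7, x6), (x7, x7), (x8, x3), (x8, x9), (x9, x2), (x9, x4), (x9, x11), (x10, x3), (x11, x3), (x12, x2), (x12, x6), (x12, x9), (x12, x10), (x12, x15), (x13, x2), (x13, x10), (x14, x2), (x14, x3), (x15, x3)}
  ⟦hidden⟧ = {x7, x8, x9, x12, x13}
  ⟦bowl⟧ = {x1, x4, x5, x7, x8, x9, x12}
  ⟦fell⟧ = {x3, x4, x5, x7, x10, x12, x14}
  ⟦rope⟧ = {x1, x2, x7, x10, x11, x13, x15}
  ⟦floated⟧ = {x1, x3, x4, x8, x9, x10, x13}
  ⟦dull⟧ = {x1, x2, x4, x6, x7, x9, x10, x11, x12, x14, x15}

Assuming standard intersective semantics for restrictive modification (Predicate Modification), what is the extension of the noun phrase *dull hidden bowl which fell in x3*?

⟦which fell⟧ = ⟦fell⟧ = {x3, x4, x5, x7, x10, x12, x14}
⟦in x3⟧ = {x : ⟨x, x3⟩ ∈ ⟦in⟧} = {x2, x3, x4, x5, x6, x7, x8, x10, x11, x14, x15}
⟦bowl⟧ = {x1, x4, x5, x7, x8, x9, x12}
… ∩ ⟦which fell⟧ = {x1, x4, x5, x7, x8, x9, x12} ∩ {x3, x4, x5, x7, x10, x12, x14} = {x4, x5, x7, x12}
… ∩ ⟦in x3⟧ = {x4, x5, x7, x12} ∩ {x2, x3, x4, x5, x6, x7, x8, x10, x11, x14, x15} = {x4, x5, x7}
… ∩ ⟦dull⟧ = {x4, x5, x7} ∩ {x1, x2, x4, x6, x7, x9, x10, x11, x12, x14, x15} = {x4, x7}
… ∩ ⟦hidden⟧ = {x4, x7} ∩ {x7, x8, x9, x12, x13} = {x7}
So ⟦dull hidden bowl which fell in x3⟧ = {x7}.

{x7}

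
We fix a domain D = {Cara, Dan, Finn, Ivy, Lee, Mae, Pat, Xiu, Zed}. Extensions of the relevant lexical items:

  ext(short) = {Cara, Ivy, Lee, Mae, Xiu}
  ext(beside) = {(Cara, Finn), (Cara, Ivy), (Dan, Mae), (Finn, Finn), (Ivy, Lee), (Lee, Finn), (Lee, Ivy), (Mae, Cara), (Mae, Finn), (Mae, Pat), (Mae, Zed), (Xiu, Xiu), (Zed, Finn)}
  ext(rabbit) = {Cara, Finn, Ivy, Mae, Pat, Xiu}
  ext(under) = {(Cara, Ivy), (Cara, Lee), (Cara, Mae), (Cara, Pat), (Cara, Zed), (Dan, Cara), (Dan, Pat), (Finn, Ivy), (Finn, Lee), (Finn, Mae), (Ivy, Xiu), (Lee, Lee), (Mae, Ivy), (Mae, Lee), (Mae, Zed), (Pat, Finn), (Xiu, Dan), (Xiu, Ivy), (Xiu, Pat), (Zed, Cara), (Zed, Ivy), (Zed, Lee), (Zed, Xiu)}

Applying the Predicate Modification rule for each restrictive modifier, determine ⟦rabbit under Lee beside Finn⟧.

{Cara, Finn, Mae}

⟦under Lee⟧ = {x : ⟨x, Lee⟩ ∈ ⟦under⟧} = {Cara, Finn, Lee, Mae, Zed}
⟦beside Finn⟧ = {x : ⟨x, Finn⟩ ∈ ⟦beside⟧} = {Cara, Finn, Lee, Mae, Zed}
⟦rabbit⟧ = {Cara, Finn, Ivy, Mae, Pat, Xiu}
… ∩ ⟦under Lee⟧ = {Cara, Finn, Ivy, Mae, Pat, Xiu} ∩ {Cara, Finn, Lee, Mae, Zed} = {Cara, Finn, Mae}
… ∩ ⟦beside Finn⟧ = {Cara, Finn, Mae} ∩ {Cara, Finn, Lee, Mae, Zed} = {Cara, Finn, Mae}
So ⟦rabbit under Lee beside Finn⟧ = {Cara, Finn, Mae}.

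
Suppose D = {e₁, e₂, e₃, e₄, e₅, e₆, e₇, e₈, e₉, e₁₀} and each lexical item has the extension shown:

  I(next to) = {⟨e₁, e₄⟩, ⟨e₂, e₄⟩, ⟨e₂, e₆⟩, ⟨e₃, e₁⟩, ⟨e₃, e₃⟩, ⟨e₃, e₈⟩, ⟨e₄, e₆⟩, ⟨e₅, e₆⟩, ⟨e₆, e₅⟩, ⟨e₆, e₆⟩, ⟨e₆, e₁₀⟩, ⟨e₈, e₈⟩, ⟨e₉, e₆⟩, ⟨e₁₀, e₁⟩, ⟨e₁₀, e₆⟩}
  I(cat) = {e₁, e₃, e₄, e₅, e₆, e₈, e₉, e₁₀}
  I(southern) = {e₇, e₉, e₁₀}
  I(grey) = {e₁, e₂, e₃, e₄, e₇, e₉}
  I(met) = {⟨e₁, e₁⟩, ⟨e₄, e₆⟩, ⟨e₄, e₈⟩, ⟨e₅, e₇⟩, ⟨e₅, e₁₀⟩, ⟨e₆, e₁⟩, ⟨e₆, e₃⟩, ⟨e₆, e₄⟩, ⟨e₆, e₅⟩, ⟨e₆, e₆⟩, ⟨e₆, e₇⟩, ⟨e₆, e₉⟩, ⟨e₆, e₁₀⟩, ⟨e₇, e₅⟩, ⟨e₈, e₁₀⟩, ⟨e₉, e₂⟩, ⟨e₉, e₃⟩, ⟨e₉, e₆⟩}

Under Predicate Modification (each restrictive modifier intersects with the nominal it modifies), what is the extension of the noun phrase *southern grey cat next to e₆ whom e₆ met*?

⟦next to e₆⟧ = {x : ⟨x, e₆⟩ ∈ ⟦next to⟧} = {e₂, e₄, e₅, e₆, e₉, e₁₀}
⟦whom e₆ met⟧ = {x : ⟨e₆, x⟩ ∈ ⟦met⟧} = {e₁, e₃, e₄, e₅, e₆, e₇, e₉, e₁₀}
⟦cat⟧ = {e₁, e₃, e₄, e₅, e₆, e₈, e₉, e₁₀}
… ∩ ⟦next to e₆⟧ = {e₁, e₃, e₄, e₅, e₆, e₈, e₉, e₁₀} ∩ {e₂, e₄, e₅, e₆, e₉, e₁₀} = {e₄, e₅, e₆, e₉, e₁₀}
… ∩ ⟦whom e₆ met⟧ = {e₄, e₅, e₆, e₉, e₁₀} ∩ {e₁, e₃, e₄, e₅, e₆, e₇, e₉, e₁₀} = {e₄, e₅, e₆, e₉, e₁₀}
… ∩ ⟦southern⟧ = {e₄, e₅, e₆, e₉, e₁₀} ∩ {e₇, e₉, e₁₀} = {e₉, e₁₀}
… ∩ ⟦grey⟧ = {e₉, e₁₀} ∩ {e₁, e₂, e₃, e₄, e₇, e₉} = {e₉}
So ⟦southern grey cat next to e₆ whom e₆ met⟧ = {e₉}.

{e₉}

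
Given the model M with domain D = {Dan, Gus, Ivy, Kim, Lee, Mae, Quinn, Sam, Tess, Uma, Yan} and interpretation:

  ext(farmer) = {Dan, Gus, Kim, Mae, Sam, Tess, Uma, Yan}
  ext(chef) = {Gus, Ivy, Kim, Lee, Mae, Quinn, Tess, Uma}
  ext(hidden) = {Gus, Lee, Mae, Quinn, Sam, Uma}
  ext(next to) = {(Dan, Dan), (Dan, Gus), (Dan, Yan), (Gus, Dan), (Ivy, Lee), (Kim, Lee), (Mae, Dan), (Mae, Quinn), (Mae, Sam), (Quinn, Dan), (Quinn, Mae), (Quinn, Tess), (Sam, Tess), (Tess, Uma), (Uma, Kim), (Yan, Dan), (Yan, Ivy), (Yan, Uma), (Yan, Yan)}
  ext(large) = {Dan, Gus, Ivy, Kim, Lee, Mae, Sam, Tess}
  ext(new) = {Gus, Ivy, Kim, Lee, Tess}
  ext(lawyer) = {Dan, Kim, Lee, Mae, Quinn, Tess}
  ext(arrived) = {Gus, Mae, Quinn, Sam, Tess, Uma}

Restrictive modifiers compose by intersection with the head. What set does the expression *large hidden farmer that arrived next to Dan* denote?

⟦that arrived⟧ = ⟦arrived⟧ = {Gus, Mae, Quinn, Sam, Tess, Uma}
⟦next to Dan⟧ = {x : ⟨x, Dan⟩ ∈ ⟦next to⟧} = {Dan, Gus, Mae, Quinn, Yan}
⟦farmer⟧ = {Dan, Gus, Kim, Mae, Sam, Tess, Uma, Yan}
… ∩ ⟦that arrived⟧ = {Dan, Gus, Kim, Mae, Sam, Tess, Uma, Yan} ∩ {Gus, Mae, Quinn, Sam, Tess, Uma} = {Gus, Mae, Sam, Tess, Uma}
… ∩ ⟦next to Dan⟧ = {Gus, Mae, Sam, Tess, Uma} ∩ {Dan, Gus, Mae, Quinn, Yan} = {Gus, Mae}
… ∩ ⟦large⟧ = {Gus, Mae} ∩ {Dan, Gus, Ivy, Kim, Lee, Mae, Sam, Tess} = {Gus, Mae}
… ∩ ⟦hidden⟧ = {Gus, Mae} ∩ {Gus, Lee, Mae, Quinn, Sam, Uma} = {Gus, Mae}
So ⟦large hidden farmer that arrived next to Dan⟧ = {Gus, Mae}.

{Gus, Mae}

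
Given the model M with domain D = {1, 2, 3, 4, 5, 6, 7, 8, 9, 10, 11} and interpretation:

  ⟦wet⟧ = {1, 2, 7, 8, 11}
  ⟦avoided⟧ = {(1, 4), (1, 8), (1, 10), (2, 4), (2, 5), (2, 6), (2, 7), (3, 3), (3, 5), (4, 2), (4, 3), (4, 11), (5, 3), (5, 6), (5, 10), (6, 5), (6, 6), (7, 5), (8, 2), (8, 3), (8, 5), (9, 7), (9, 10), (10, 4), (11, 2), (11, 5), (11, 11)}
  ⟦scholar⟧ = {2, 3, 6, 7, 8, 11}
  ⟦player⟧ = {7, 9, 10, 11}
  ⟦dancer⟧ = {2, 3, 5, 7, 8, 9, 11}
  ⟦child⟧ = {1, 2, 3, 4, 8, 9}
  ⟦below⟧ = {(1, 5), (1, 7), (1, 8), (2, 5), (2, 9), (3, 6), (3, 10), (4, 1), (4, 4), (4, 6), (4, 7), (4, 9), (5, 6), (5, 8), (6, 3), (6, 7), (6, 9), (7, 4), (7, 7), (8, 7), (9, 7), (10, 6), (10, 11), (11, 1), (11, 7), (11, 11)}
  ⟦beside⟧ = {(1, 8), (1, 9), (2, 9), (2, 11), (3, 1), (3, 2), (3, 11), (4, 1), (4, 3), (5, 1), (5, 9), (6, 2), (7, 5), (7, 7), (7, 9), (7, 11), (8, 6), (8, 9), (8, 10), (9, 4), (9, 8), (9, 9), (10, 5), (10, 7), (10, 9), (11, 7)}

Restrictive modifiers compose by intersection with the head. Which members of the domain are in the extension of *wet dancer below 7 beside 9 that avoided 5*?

⟦below 7⟧ = {x : ⟨x, 7⟩ ∈ ⟦below⟧} = {1, 4, 6, 7, 8, 9, 11}
⟦beside 9⟧ = {x : ⟨x, 9⟩ ∈ ⟦beside⟧} = {1, 2, 5, 7, 8, 9, 10}
⟦that avoided 5⟧ = {x : ⟨x, 5⟩ ∈ ⟦avoided⟧} = {2, 3, 6, 7, 8, 11}
⟦dancer⟧ = {2, 3, 5, 7, 8, 9, 11}
… ∩ ⟦below 7⟧ = {2, 3, 5, 7, 8, 9, 11} ∩ {1, 4, 6, 7, 8, 9, 11} = {7, 8, 9, 11}
… ∩ ⟦beside 9⟧ = {7, 8, 9, 11} ∩ {1, 2, 5, 7, 8, 9, 10} = {7, 8, 9}
… ∩ ⟦that avoided 5⟧ = {7, 8, 9} ∩ {2, 3, 6, 7, 8, 11} = {7, 8}
… ∩ ⟦wet⟧ = {7, 8} ∩ {1, 2, 7, 8, 11} = {7, 8}
So ⟦wet dancer below 7 beside 9 that avoided 5⟧ = {7, 8}.

{7, 8}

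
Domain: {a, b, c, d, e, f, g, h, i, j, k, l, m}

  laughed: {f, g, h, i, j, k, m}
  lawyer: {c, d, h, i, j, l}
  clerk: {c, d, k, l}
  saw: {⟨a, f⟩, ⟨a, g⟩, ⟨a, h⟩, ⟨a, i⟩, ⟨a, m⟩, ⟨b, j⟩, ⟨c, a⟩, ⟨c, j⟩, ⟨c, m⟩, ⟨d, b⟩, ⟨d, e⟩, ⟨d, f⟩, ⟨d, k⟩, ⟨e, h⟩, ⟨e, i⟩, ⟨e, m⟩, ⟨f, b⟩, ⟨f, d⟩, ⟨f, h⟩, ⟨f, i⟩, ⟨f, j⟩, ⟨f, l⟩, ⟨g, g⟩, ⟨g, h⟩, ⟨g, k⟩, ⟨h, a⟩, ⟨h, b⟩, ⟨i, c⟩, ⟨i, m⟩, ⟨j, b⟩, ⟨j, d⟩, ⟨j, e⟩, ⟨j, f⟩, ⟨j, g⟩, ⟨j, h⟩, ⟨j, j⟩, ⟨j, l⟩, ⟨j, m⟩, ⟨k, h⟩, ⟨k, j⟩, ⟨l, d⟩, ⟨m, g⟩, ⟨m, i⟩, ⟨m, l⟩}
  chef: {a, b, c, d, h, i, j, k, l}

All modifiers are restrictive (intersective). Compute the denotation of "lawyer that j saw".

⟦that j saw⟧ = {x : ⟨j, x⟩ ∈ ⟦saw⟧} = {b, d, e, f, g, h, j, l, m}
⟦lawyer⟧ = {c, d, h, i, j, l}
… ∩ ⟦that j saw⟧ = {c, d, h, i, j, l} ∩ {b, d, e, f, g, h, j, l, m} = {d, h, j, l}
So ⟦lawyer that j saw⟧ = {d, h, j, l}.

{d, h, j, l}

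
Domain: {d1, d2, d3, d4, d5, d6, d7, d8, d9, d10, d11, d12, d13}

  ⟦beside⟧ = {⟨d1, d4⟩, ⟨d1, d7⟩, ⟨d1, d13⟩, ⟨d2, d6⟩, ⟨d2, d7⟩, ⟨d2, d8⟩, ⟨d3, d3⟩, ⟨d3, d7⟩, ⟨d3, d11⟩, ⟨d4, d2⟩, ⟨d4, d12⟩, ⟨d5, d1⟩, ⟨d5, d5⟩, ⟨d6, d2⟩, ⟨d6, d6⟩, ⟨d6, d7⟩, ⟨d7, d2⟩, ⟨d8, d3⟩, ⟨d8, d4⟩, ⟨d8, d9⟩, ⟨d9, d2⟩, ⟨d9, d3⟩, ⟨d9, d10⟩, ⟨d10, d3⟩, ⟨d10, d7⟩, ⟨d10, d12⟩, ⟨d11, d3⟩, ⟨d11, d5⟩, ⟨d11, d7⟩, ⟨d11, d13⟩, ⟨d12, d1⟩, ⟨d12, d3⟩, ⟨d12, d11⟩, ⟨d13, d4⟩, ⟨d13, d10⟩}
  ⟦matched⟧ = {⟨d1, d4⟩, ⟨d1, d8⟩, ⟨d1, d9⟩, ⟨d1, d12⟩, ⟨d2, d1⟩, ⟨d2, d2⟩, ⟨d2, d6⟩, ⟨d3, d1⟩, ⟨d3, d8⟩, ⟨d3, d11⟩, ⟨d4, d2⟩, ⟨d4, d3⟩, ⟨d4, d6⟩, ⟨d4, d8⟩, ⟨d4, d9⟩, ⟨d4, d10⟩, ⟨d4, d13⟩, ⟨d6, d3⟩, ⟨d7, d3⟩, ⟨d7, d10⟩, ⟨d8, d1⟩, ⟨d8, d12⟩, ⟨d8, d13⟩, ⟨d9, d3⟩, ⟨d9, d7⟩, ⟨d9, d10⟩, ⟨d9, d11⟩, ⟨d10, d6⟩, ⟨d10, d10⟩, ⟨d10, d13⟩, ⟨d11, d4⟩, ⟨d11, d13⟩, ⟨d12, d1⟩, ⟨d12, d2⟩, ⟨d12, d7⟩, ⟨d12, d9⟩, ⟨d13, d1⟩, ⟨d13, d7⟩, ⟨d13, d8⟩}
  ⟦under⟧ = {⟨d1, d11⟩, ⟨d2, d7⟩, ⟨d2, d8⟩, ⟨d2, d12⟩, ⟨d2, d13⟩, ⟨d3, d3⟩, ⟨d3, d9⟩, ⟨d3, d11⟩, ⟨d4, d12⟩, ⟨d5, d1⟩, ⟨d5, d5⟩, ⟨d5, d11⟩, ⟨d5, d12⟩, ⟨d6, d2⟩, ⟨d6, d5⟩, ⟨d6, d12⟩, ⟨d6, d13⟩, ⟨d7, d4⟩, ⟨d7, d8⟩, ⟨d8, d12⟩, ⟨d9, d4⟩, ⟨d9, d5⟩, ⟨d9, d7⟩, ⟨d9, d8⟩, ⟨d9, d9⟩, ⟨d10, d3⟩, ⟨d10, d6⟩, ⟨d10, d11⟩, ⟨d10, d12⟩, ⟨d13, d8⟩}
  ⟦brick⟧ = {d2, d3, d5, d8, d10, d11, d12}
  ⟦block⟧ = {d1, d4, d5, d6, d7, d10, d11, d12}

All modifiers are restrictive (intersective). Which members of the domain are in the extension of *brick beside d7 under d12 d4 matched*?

{d2, d10}

⟦beside d7⟧ = {x : ⟨x, d7⟩ ∈ ⟦beside⟧} = {d1, d2, d3, d6, d10, d11}
⟦under d12⟧ = {x : ⟨x, d12⟩ ∈ ⟦under⟧} = {d2, d4, d5, d6, d8, d10}
⟦d4 matched⟧ = {x : ⟨d4, x⟩ ∈ ⟦matched⟧} = {d2, d3, d6, d8, d9, d10, d13}
⟦brick⟧ = {d2, d3, d5, d8, d10, d11, d12}
… ∩ ⟦beside d7⟧ = {d2, d3, d5, d8, d10, d11, d12} ∩ {d1, d2, d3, d6, d10, d11} = {d2, d3, d10, d11}
… ∩ ⟦under d12⟧ = {d2, d3, d10, d11} ∩ {d2, d4, d5, d6, d8, d10} = {d2, d10}
… ∩ ⟦d4 matched⟧ = {d2, d10} ∩ {d2, d3, d6, d8, d9, d10, d13} = {d2, d10}
So ⟦brick beside d7 under d12 d4 matched⟧ = {d2, d10}.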